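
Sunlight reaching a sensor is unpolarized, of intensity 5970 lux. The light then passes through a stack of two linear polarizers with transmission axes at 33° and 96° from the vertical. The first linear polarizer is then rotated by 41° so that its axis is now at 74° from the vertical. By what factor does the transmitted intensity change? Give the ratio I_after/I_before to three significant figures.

I_new/I_old ≈ 4.17

Before rotation:
Unpolarized light through the first polarizer → I₁ = ½ I₀, now polarized at 33°.
I₂ = I₁ cos²(96° − 33°) = 0.5 I₀ · cos²(63°) = 0.1031 I₀.
After rotation:
Unpolarized light through the first polarizer → I₁ = ½ I₀, now polarized at 74°.
I₂ = I₁ cos²(96° − 74°) = 0.5 I₀ · cos²(22°) = 0.4298 I₀.
Ratio = 0.4298 / 0.1031 = 4.171.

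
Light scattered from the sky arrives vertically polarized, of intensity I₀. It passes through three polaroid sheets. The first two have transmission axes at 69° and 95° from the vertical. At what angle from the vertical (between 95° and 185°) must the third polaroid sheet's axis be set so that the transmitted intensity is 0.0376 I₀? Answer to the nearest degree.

By Malus's law, I₁ = I₀ cos²(69° − 0°) = I₀ cos²(69°) = 0.1284 I₀.
I₂ = I₁ cos²(95° − 69°) = 0.1284 I₀ · cos²(26°) = 0.1037 I₀.
Need I₃/I₀ = 0.0376, so cos²(θ − 95°) = 0.0376 / 0.1037 = 0.3624.
θ − 95° = arccos(√0.3624) = 53.0°, giving θ ≈ 95 + 53.0 = 148.0°.

θ ≈ 148°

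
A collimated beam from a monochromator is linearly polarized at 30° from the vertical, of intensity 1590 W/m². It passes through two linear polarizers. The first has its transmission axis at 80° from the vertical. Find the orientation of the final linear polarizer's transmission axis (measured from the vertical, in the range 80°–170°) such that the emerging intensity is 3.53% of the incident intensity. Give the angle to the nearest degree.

I₁ = I₀ cos²(80° − 30°) = I₀ cos²(50°) = 0.4132 I₀.
Need I₂/I₀ = 0.0353, so cos²(θ − 80°) = 0.0353 / 0.4132 = 0.08544.
θ − 80° = arccos(√0.08544) = 73.0°, giving θ ≈ 80 + 73.0 = 153.0°.

θ ≈ 153°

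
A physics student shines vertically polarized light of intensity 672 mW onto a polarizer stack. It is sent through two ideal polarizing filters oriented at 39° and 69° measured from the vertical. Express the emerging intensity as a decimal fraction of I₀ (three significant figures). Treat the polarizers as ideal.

I/I₀ ≈ 0.453

By Malus's law, I₁ = 672 mW · cos²(39°) = 405.9 mW.
I₂ = I₁ · cos²(30°) = 405.9 · 0.75 = 304.4 mW.
Transmitted fraction = 0.453.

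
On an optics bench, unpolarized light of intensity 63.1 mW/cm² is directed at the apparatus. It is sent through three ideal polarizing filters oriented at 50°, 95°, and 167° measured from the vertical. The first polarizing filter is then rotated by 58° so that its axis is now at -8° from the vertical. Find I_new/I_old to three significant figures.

I_new/I_old ≈ 0.101

Before rotation:
Unpolarized light through the first polarizer → I₁ = ½ I₀, now polarized at 50°.
I₂ = I₁ cos²(95° − 50°) = 0.5 I₀ · cos²(45°) = 0.25 I₀.
I₃ = I₂ cos²(167° − 95°) = 0.25 I₀ · cos²(72°) = 0.02387 I₀.
After rotation:
Unpolarized light through the first polarizer → I₁ = ½ I₀, now polarized at -8°.
Angle between axes 1 and 2: 77°. I₂ = 0.5 I₀ · cos²(77°) = 0.0253 I₀.
I₃ = I₂ cos²(167° − 95°) = 0.0253 I₀ · cos²(72°) = 0.002416 I₀.
Ratio = 0.002416 / 0.02387 = 0.1012.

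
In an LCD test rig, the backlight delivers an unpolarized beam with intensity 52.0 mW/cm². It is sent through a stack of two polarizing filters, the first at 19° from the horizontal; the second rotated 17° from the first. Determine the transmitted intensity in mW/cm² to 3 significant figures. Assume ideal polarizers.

I ≈ 23.8 mW/cm²

Unpolarized light through the first polarizer → I₁ = 52.0 mW/cm²/2 = 26 mW/cm², polarized at 19°.
I₂ = I₁ · cos²(17°) = 26 · 0.9145 = 23.78 mW/cm².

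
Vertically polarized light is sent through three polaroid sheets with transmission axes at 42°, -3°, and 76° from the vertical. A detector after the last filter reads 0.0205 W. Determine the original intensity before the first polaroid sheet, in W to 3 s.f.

I₀ ≈ 2.04 W

I₁ = I₀ cos²(42° − 0°) = I₀ cos²(42°) = 0.5523 I₀.
I₂ = I₁ cos²(-3° − 42°) = 0.5523 I₀ · cos²(45°) = 0.2761 I₀.
I₃ = I₂ cos²(76° + 3°) = 0.2761 I₀ · cos²(79°) = 0.01005 I₀.
So 0.0205 W = 0.01005 I₀, giving I₀ = 0.0205/0.01005 = 2.039 W.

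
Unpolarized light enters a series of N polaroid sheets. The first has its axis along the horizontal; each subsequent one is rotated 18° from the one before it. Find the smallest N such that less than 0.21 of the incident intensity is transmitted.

N = 10

First polarizer halves the unpolarized light: factor 1/2.
Each further stage multiplies by cos²(18°) = 0.9045.
After N polarizers: T = 0.5·0.9045^(N−1). Require T < 0.21 ⇒ N−1 > ln(0.21/0.5)/ln(0.9045) = 8.64, so N−1 ≥ 9 and N = 10.
Check: N=10 gives T = 0.2026 < 0.21; N=9 gives T = 0.224.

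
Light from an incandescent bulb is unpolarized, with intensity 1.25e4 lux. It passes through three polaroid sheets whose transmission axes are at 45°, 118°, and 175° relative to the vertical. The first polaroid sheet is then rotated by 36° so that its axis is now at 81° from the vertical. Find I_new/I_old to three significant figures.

I_new/I_old ≈ 7.46

Before rotation:
Unpolarized light through the first polarizer → I₁ = ½ I₀, now polarized at 45°.
I₂ = I₁ cos²(118° − 45°) = 0.5 I₀ · cos²(73°) = 0.04274 I₀.
I₃ = I₂ cos²(175° − 118°) = 0.04274 I₀ · cos²(57°) = 0.01268 I₀.
After rotation:
Unpolarized light through the first polarizer → I₁ = ½ I₀, now polarized at 81°.
I₂ = I₁ cos²(118° − 81°) = 0.5 I₀ · cos²(37°) = 0.3189 I₀.
I₃ = I₂ cos²(175° − 118°) = 0.3189 I₀ · cos²(57°) = 0.0946 I₀.
Ratio = 0.0946 / 0.01268 = 7.462.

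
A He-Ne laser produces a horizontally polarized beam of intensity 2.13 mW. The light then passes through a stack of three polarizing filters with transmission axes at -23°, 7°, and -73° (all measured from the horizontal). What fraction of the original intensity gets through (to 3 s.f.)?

I/I₀ ≈ 0.0192

I₁ = 2.13 mW · cos²(23°) = 1.805 mW.
I₂ = I₁ · cos²(30°) = 1.805 · 0.75 = 1.354 mW.
I₃ = I₂ · cos²(80°) = 1.354 · 0.03015 = 0.04082 mW.
Transmitted fraction = 0.01916.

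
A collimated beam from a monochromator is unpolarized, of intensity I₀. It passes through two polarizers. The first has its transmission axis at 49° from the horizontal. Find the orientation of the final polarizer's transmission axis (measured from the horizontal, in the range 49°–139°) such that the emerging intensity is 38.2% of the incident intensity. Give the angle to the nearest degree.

θ ≈ 78°

Unpolarized light through the first polarizer → I₁ = ½ I₀, now polarized at 49°.
Need I₂/I₀ = 0.382, so cos²(θ − 49°) = 0.382 / 0.5 = 0.764.
θ − 49° = arccos(√0.764) = 29.1°, giving θ ≈ 49 + 29.1 = 78.1°.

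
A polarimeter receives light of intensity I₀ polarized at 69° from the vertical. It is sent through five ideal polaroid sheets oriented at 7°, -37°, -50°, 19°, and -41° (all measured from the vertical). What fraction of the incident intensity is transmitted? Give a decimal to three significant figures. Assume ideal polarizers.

I₁ = I₀ cos²(7° − 69°) = I₀ cos²(62°) = 0.2204 I₀.
I₂ = I₁ cos²(-37° − 7°) = 0.2204 I₀ · cos²(44°) = 0.114 I₀.
I₃ = I₂ cos²(-50° + 37°) = 0.114 I₀ · cos²(13°) = 0.1083 I₀.
I₄ = I₃ cos²(19° + 50°) = 0.1083 I₀ · cos²(69°) = 0.01391 I₀.
I₅ = I₄ cos²(-41° − 19°) = 0.01391 I₀ · cos²(60°) = 0.003476 I₀.
Transmitted fraction = 0.003476.

≈ 0.00348 I₀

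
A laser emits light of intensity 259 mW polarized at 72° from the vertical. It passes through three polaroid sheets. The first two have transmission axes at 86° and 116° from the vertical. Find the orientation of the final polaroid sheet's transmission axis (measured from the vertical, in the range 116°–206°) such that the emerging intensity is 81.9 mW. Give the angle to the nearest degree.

By Malus's law, I₁ = I₀ cos²(86° − 72°) = I₀ cos²(14°) = 0.9415 I₀.
I₂ = I₁ cos²(116° − 86°) = 0.9415 I₀ · cos²(30°) = 0.7061 I₀.
Target fraction: 81.9 / 259 mW = 0.3162 of I₀.
Need I₃/I₀ = 0.3162, so cos²(θ − 116°) = 0.3162 / 0.7061 = 0.4478.
θ − 116° = arccos(√0.4478) = 48.0°, giving θ ≈ 116 + 48.0 = 164.0°.

θ ≈ 164°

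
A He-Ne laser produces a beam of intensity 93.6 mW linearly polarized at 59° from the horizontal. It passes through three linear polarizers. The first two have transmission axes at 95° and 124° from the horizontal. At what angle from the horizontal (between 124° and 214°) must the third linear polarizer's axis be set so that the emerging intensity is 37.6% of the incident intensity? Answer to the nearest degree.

θ ≈ 154°

I₁ = I₀ cos²(95° − 59°) = I₀ cos²(36°) = 0.6545 I₀.
I₂ = I₁ cos²(124° − 95°) = 0.6545 I₀ · cos²(29°) = 0.5007 I₀.
Need I₃/I₀ = 0.376, so cos²(θ − 124°) = 0.376 / 0.5007 = 0.751.
θ − 124° = arccos(√0.751) = 29.9°, giving θ ≈ 124 + 29.9 = 153.9°.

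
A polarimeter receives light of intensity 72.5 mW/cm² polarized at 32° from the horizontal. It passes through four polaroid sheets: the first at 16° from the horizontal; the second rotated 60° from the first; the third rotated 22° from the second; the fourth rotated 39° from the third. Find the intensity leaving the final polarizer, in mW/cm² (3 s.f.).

I ≈ 8.70 mW/cm²

I₁ = 72.5 mW/cm² · cos²(16°) = 66.99 mW/cm².
I₂ = I₁ · cos²(60°) = 66.99 · 0.25 = 16.75 mW/cm².
I₃ = I₂ · cos²(22°) = 16.75 · 0.8597 = 14.4 mW/cm².
I₄ = I₃ · cos²(39°) = 14.4 · 0.604 = 8.696 mW/cm².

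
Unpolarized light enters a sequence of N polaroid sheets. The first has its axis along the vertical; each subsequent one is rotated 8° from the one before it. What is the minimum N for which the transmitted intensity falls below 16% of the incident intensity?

First polarizer halves the unpolarized light: factor 1/2.
Each further stage multiplies by cos²(8°) = 0.9806.
After N polarizers: T = 0.5·0.9806^(N−1). Require T < 0.16 ⇒ N−1 > ln(0.16/0.5)/ln(0.9806) = 58.26, so N−1 ≥ 59 and N = 60.
Check: N=60 gives T = 0.1577 < 0.16; N=59 gives T = 0.1608.

N = 60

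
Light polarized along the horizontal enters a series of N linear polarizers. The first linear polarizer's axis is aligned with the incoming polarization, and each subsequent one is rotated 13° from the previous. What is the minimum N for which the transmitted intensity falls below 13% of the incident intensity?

First polarizer is aligned with the polarization: full transmission.
Each further stage multiplies by cos²(13°) = 0.9494.
After N polarizers: T = 0.9494^(N−1). Require T < 0.13 ⇒ N−1 > ln(0.13)/ln(0.9494) = 39.29, so N−1 ≥ 40 and N = 41.
Check: N=41 gives T = 0.1253 < 0.13; N=40 gives T = 0.132.

N = 41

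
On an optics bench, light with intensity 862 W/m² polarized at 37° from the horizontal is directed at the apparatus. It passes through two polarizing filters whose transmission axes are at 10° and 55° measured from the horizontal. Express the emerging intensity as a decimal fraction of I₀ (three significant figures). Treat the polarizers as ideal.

I/I₀ ≈ 0.397

By Malus's law, I₁ = 862 W/m² · cos²(27°) = 684.3 W/m².
I₂ = I₁ · cos²(45°) = 684.3 · 0.5 = 342.2 W/m².
Transmitted fraction = 0.3969.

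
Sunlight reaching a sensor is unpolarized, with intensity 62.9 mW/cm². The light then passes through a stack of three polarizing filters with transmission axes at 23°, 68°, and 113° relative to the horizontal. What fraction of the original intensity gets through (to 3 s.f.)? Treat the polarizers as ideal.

Unpolarized light through the first polarizer → I₁ = 62.9 mW/cm²/2 = 31.45 mW/cm², polarized at 23°.
I₂ = I₁ · cos²(45°) = 31.45 · 0.5 = 15.73 mW/cm².
I₃ = I₂ · cos²(45°) = 15.73 · 0.5 = 7.863 mW/cm².
Transmitted fraction = 0.125.

I/I₀ ≈ 0.125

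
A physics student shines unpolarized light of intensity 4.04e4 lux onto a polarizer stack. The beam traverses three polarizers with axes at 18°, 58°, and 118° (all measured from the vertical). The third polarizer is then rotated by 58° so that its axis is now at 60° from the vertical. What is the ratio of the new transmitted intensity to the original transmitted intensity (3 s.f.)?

I_new/I_old ≈ 4.00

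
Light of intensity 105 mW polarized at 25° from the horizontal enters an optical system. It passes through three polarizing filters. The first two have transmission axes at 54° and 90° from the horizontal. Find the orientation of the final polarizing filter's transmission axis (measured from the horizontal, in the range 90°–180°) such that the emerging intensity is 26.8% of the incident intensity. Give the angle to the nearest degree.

By Malus's law, I₁ = I₀ cos²(54° − 25°) = I₀ cos²(29°) = 0.765 I₀.
I₂ = I₁ cos²(90° − 54°) = 0.765 I₀ · cos²(36°) = 0.5007 I₀.
Need I₃/I₀ = 0.268, so cos²(θ − 90°) = 0.268 / 0.5007 = 0.5353.
θ − 90° = arccos(√0.5353) = 43.0°, giving θ ≈ 90 + 43.0 = 133.0°.

θ ≈ 133°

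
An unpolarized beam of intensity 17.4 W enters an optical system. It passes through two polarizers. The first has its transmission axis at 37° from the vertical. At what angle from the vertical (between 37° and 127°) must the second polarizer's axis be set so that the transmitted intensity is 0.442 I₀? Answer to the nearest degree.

θ ≈ 57°

Unpolarized light through the first polarizer → I₁ = ½ I₀, now polarized at 37°.
Need I₂/I₀ = 0.442, so cos²(θ − 37°) = 0.442 / 0.5 = 0.884.
θ − 37° = arccos(√0.884) = 19.9°, giving θ ≈ 37 + 19.9 = 56.9°.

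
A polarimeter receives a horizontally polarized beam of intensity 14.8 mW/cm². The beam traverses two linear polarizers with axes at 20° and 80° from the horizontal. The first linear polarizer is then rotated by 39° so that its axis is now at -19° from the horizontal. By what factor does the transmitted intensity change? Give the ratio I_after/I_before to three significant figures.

I_new/I_old ≈ 0.0991

Before rotation:
I₁ = I₀ cos²(20° − 0°) = I₀ cos²(20°) = 0.883 I₀.
I₂ = I₁ cos²(80° − 20°) = 0.883 I₀ · cos²(60°) = 0.2208 I₀.
After rotation:
I₁ = I₀ cos²(-19° − 0°) = I₀ cos²(19°) = 0.894 I₀.
Angle between axes 1 and 2: 81°. I₂ = 0.894 I₀ · cos²(81°) = 0.02188 I₀.
Ratio = 0.02188 / 0.2208 = 0.0991.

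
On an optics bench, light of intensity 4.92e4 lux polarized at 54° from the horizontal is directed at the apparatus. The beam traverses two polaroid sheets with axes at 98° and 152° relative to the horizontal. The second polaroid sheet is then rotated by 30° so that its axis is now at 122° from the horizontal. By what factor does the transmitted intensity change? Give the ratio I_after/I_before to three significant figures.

I_new/I_old ≈ 2.42

Before rotation:
I₁ = I₀ cos²(98° − 54°) = I₀ cos²(44°) = 0.5174 I₀.
I₂ = I₁ cos²(152° − 98°) = 0.5174 I₀ · cos²(54°) = 0.1788 I₀.
After rotation:
I₁ = I₀ cos²(98° − 54°) = I₀ cos²(44°) = 0.5174 I₀.
I₂ = I₁ cos²(122° − 98°) = 0.5174 I₀ · cos²(24°) = 0.4318 I₀.
Ratio = 0.4318 / 0.1788 = 2.416.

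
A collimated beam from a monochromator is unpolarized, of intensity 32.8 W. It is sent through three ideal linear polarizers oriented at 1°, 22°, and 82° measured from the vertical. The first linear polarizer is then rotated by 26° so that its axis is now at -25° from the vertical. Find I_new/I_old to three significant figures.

Before rotation:
Unpolarized light through the first polarizer → I₁ = ½ I₀, now polarized at 1°.
I₂ = I₁ cos²(22° − 1°) = 0.5 I₀ · cos²(21°) = 0.4358 I₀.
I₃ = I₂ cos²(82° − 22°) = 0.4358 I₀ · cos²(60°) = 0.1089 I₀.
After rotation:
Unpolarized light through the first polarizer → I₁ = ½ I₀, now polarized at -25°.
I₂ = I₁ cos²(22° + 25°) = 0.5 I₀ · cos²(47°) = 0.2326 I₀.
I₃ = I₂ cos²(82° − 22°) = 0.2326 I₀ · cos²(60°) = 0.05814 I₀.
Ratio = 0.05814 / 0.1089 = 0.5337.

I_new/I_old ≈ 0.534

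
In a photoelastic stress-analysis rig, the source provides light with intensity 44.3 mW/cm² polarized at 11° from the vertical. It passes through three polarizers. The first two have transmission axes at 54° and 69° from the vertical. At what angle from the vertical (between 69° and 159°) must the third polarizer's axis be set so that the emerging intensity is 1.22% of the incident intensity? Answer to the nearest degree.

θ ≈ 150°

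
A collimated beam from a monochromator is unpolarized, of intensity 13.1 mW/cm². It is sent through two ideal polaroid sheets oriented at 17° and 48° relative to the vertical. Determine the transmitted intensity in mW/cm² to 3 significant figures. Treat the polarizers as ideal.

I ≈ 4.81 mW/cm²

Unpolarized light through the first polarizer → I₁ = 13.1 mW/cm²/2 = 6.55 mW/cm², polarized at 17°.
I₂ = I₁ · cos²(31°) = 6.55 · 0.7347 = 4.813 mW/cm².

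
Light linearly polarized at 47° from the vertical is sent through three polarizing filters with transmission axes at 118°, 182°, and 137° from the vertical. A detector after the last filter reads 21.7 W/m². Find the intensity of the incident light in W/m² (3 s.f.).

I₁ = I₀ cos²(118° − 47°) = I₀ cos²(71°) = 0.106 I₀.
I₂ = I₁ cos²(182° − 118°) = 0.106 I₀ · cos²(64°) = 0.02037 I₀.
I₃ = I₂ cos²(137° − 182°) = 0.02037 I₀ · cos²(45°) = 0.01018 I₀.
So 21.7 W/m² = 0.01018 I₀, giving I₀ = 21.7/0.01018 = 2131 W/m².

I₀ ≈ 2130 W/m²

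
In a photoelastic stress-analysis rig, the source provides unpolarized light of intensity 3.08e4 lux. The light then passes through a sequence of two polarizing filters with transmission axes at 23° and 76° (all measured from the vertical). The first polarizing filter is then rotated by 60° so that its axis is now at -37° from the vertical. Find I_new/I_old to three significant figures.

I_new/I_old ≈ 0.422

Before rotation:
Unpolarized light through the first polarizer → I₁ = ½ I₀, now polarized at 23°.
I₂ = I₁ cos²(76° − 23°) = 0.5 I₀ · cos²(53°) = 0.1811 I₀.
After rotation:
Unpolarized light through the first polarizer → I₁ = ½ I₀, now polarized at -37°.
Angle between axes 1 and 2: 67°. I₂ = 0.5 I₀ · cos²(67°) = 0.07634 I₀.
Ratio = 0.07634 / 0.1811 = 0.4215.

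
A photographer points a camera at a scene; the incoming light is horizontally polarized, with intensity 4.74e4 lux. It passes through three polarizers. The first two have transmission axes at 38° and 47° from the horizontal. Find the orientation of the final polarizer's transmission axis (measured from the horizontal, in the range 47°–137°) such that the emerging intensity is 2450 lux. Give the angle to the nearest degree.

By Malus's law, I₁ = I₀ cos²(38° − 0°) = I₀ cos²(38°) = 0.621 I₀.
I₂ = I₁ cos²(47° − 38°) = 0.621 I₀ · cos²(9°) = 0.6058 I₀.
Target fraction: 2450 / 4.74e4 lux = 0.05169 of I₀.
Need I₃/I₀ = 0.05169, so cos²(θ − 47°) = 0.05169 / 0.6058 = 0.08533.
θ − 47° = arccos(√0.08533) = 73.0°, giving θ ≈ 47 + 73.0 = 120.0°.

θ ≈ 120°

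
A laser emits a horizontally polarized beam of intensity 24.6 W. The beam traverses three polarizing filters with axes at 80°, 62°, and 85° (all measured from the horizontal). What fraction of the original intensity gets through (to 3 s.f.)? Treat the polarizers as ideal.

I₁ = 24.6 W · cos²(80°) = 0.7418 W.
I₂ = I₁ · cos²(18°) = 0.7418 · 0.9045 = 0.6709 W.
I₃ = I₂ · cos²(23°) = 0.6709 · 0.8473 = 0.5685 W.
Transmitted fraction = 0.02311.

I/I₀ ≈ 0.0231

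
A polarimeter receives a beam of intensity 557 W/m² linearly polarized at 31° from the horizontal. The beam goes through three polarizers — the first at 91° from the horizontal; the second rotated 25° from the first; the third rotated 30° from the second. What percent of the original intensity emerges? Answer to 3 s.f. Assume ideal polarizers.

≈ 15.4%

By Malus's law, I₁ = 557 W/m² · cos²(60°) = 139.3 W/m².
I₂ = I₁ · cos²(25°) = 139.3 · 0.8214 = 114.4 W/m².
I₃ = I₂ · cos²(30°) = 114.4 · 0.75 = 85.78 W/m².
That is 15.4% of the incident intensity.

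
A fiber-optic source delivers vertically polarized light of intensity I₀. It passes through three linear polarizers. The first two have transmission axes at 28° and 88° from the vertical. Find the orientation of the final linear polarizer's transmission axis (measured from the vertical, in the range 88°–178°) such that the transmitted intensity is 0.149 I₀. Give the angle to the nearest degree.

I₁ = I₀ cos²(28° − 0°) = I₀ cos²(28°) = 0.7796 I₀.
I₂ = I₁ cos²(88° − 28°) = 0.7796 I₀ · cos²(60°) = 0.1949 I₀.
Need I₃/I₀ = 0.149, so cos²(θ − 88°) = 0.149 / 0.1949 = 0.7645.
θ − 88° = arccos(√0.7645) = 29.0°, giving θ ≈ 88 + 29.0 = 117.0°.

θ ≈ 117°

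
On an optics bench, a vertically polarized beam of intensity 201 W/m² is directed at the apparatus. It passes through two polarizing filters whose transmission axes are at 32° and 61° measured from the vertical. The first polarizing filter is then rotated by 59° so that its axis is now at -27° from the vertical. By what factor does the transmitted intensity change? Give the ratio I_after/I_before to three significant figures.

Before rotation:
I₁ = I₀ cos²(32° − 0°) = I₀ cos²(32°) = 0.7192 I₀.
I₂ = I₁ cos²(61° − 32°) = 0.7192 I₀ · cos²(29°) = 0.5501 I₀.
After rotation:
I₁ = I₀ cos²(-27° − 0°) = I₀ cos²(27°) = 0.7939 I₀.
I₂ = I₁ cos²(61° + 27°) = 0.7939 I₀ · cos²(88°) = 0.0009669 I₀.
Ratio = 0.0009669 / 0.5501 = 0.001758.

I_new/I_old ≈ 0.00176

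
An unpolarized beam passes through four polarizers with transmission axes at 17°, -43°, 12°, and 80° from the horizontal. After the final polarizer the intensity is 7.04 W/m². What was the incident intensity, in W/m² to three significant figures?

I₀ ≈ 1220 W/m²

Unpolarized light through the first polarizer → I₁ = ½ I₀, now polarized at 17°.
I₂ = I₁ cos²(-43° − 17°) = 0.5 I₀ · cos²(60°) = 0.125 I₀.
I₃ = I₂ cos²(12° + 43°) = 0.125 I₀ · cos²(55°) = 0.04112 I₀.
I₄ = I₃ cos²(80° − 12°) = 0.04112 I₀ · cos²(68°) = 0.005771 I₀.
So 7.04 W/m² = 0.005771 I₀, giving I₀ = 7.04/0.005771 = 1220 W/m².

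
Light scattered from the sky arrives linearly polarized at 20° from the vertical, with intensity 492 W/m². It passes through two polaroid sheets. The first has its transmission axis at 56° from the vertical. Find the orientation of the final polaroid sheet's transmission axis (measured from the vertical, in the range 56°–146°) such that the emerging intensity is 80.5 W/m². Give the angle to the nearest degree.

By Malus's law, I₁ = I₀ cos²(56° − 20°) = I₀ cos²(36°) = 0.6545 I₀.
Target fraction: 80.5 / 492 W/m² = 0.1636 of I₀.
Need I₂/I₀ = 0.1636, so cos²(θ − 56°) = 0.1636 / 0.6545 = 0.25.
θ − 56° = arccos(√0.25) = 60.0°, giving θ ≈ 56 + 60.0 = 116.0°.

θ ≈ 116°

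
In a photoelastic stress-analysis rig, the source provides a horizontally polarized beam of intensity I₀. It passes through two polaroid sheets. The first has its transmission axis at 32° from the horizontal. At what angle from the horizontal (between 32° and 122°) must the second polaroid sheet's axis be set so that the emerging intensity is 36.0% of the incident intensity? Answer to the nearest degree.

I₁ = I₀ cos²(32° − 0°) = I₀ cos²(32°) = 0.7192 I₀.
Need I₂/I₀ = 0.36, so cos²(θ − 32°) = 0.36 / 0.7192 = 0.5006.
θ − 32° = arccos(√0.5006) = 45.0°, giving θ ≈ 32 + 45.0 = 77.0°.

θ ≈ 77°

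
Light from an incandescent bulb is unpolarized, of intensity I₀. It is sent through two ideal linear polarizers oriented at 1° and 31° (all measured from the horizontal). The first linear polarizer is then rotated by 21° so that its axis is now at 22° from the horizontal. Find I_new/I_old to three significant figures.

Before rotation:
Unpolarized light through the first polarizer → I₁ = ½ I₀, now polarized at 1°.
I₂ = I₁ cos²(31° − 1°) = 0.5 I₀ · cos²(30°) = 0.375 I₀.
After rotation:
Unpolarized light through the first polarizer → I₁ = ½ I₀, now polarized at 22°.
I₂ = I₁ cos²(31° − 22°) = 0.5 I₀ · cos²(9°) = 0.4878 I₀.
Ratio = 0.4878 / 0.375 = 1.301.

I_new/I_old ≈ 1.30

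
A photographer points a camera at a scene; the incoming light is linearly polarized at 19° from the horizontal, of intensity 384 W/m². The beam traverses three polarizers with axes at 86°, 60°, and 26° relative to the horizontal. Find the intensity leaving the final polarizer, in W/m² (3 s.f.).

I ≈ 32.6 W/m²

By Malus's law, I₁ = 384 W/m² · cos²(67°) = 58.63 W/m².
I₂ = I₁ · cos²(26°) = 58.63 · 0.8078 = 47.36 W/m².
I₃ = I₂ · cos²(34°) = 47.36 · 0.6873 = 32.55 W/m².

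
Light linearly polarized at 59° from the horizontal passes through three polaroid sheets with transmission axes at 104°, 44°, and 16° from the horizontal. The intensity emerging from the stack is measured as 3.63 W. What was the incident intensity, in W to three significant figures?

I₀ ≈ 37.3 W

I₁ = I₀ cos²(104° − 59°) = I₀ cos²(45°) = 0.5 I₀.
I₂ = I₁ cos²(44° − 104°) = 0.5 I₀ · cos²(60°) = 0.125 I₀.
I₃ = I₂ cos²(16° − 44°) = 0.125 I₀ · cos²(28°) = 0.09745 I₀.
So 3.63 W = 0.09745 I₀, giving I₀ = 3.63/0.09745 = 37.25 W.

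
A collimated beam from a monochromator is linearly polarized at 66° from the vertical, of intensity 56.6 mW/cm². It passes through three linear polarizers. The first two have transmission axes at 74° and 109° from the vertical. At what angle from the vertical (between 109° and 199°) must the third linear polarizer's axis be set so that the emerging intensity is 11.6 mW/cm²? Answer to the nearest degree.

I₁ = I₀ cos²(74° − 66°) = I₀ cos²(8°) = 0.9806 I₀.
I₂ = I₁ cos²(109° − 74°) = 0.9806 I₀ · cos²(35°) = 0.658 I₀.
Target fraction: 11.6 / 56.6 mW/cm² = 0.2049 of I₀.
Need I₃/I₀ = 0.2049, so cos²(θ − 109°) = 0.2049 / 0.658 = 0.3115.
θ − 109° = arccos(√0.3115) = 56.1°, giving θ ≈ 109 + 56.1 = 165.1°.

θ ≈ 165°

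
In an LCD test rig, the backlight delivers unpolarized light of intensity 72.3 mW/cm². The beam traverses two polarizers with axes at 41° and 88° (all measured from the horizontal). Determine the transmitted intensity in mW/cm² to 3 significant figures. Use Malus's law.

Unpolarized light through the first polarizer → I₁ = 72.3 mW/cm²/2 = 36.15 mW/cm², polarized at 41°.
I₂ = I₁ · cos²(47°) = 36.15 · 0.4651 = 16.81 mW/cm².

I ≈ 16.8 mW/cm²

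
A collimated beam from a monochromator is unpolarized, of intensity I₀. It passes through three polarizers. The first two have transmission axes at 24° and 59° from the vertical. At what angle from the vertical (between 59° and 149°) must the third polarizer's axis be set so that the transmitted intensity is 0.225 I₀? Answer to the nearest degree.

Unpolarized light through the first polarizer → I₁ = ½ I₀, now polarized at 24°.
I₂ = I₁ cos²(59° − 24°) = 0.5 I₀ · cos²(35°) = 0.3355 I₀.
Need I₃/I₀ = 0.225, so cos²(θ − 59°) = 0.225 / 0.3355 = 0.6706.
θ − 59° = arccos(√0.6706) = 35.0°, giving θ ≈ 59 + 35.0 = 94.0°.

θ ≈ 94°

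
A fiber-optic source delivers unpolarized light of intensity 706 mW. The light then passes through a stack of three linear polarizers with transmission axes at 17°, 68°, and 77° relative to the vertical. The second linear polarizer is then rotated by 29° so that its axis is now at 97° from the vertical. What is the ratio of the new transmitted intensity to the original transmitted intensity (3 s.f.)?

I_new/I_old ≈ 0.0689

Before rotation:
Unpolarized light through the first polarizer → I₁ = ½ I₀, now polarized at 17°.
I₂ = I₁ cos²(68° − 17°) = 0.5 I₀ · cos²(51°) = 0.198 I₀.
I₃ = I₂ cos²(77° − 68°) = 0.198 I₀ · cos²(9°) = 0.1932 I₀.
After rotation:
Unpolarized light through the first polarizer → I₁ = ½ I₀, now polarized at 17°.
I₂ = I₁ cos²(97° − 17°) = 0.5 I₀ · cos²(80°) = 0.01508 I₀.
I₃ = I₂ cos²(77° − 97°) = 0.01508 I₀ · cos²(20°) = 0.01331 I₀.
Ratio = 0.01331 / 0.1932 = 0.06892.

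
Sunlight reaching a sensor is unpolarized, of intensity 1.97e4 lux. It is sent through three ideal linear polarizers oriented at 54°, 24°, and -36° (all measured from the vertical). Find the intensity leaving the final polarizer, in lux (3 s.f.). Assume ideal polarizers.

Unpolarized light through the first polarizer → I₁ = 1.97e4 lux/2 = 9850 lux, polarized at 54°.
I₂ = I₁ · cos²(30°) = 9850 · 0.75 = 7388 lux.
I₃ = I₂ · cos²(60°) = 7388 · 0.25 = 1847 lux.

I ≈ 1850 lux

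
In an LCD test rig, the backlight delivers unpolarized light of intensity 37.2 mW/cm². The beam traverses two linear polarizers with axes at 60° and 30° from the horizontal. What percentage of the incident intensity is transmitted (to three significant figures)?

≈ 37.5%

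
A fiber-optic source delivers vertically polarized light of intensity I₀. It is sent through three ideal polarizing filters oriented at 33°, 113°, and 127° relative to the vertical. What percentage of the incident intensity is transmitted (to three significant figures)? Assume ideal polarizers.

≈ 2.00%

I₁ = I₀ cos²(33° − 0°) = I₀ cos²(33°) = 0.7034 I₀.
I₂ = I₁ cos²(113° − 33°) = 0.7034 I₀ · cos²(80°) = 0.02121 I₀.
I₃ = I₂ cos²(127° − 113°) = 0.02121 I₀ · cos²(14°) = 0.01997 I₀.
That is 1.997% of the incident intensity.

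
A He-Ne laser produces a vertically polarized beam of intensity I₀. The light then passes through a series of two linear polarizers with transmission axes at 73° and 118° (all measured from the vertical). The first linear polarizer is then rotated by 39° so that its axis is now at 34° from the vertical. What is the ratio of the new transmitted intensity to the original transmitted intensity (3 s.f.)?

I_new/I_old ≈ 0.176

Before rotation:
I₁ = I₀ cos²(73° − 0°) = I₀ cos²(73°) = 0.08548 I₀.
I₂ = I₁ cos²(118° − 73°) = 0.08548 I₀ · cos²(45°) = 0.04274 I₀.
After rotation:
I₁ = I₀ cos²(34° − 0°) = I₀ cos²(34°) = 0.6873 I₀.
I₂ = I₁ cos²(118° − 34°) = 0.6873 I₀ · cos²(84°) = 0.00751 I₀.
Ratio = 0.00751 / 0.04274 = 0.1757.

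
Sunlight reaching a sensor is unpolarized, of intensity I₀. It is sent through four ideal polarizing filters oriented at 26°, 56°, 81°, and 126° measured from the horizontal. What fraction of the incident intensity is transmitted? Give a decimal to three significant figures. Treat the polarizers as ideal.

≈ 0.154 I₀

Unpolarized light through the first polarizer → I₁ = ½ I₀, now polarized at 26°.
I₂ = I₁ cos²(56° − 26°) = 0.5 I₀ · cos²(30°) = 0.375 I₀.
I₃ = I₂ cos²(81° − 56°) = 0.375 I₀ · cos²(25°) = 0.308 I₀.
I₄ = I₃ cos²(126° − 81°) = 0.308 I₀ · cos²(45°) = 0.154 I₀.
Transmitted fraction = 0.154.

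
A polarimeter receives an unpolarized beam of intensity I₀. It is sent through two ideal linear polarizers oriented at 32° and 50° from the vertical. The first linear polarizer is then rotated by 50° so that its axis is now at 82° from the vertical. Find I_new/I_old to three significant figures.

Before rotation:
Unpolarized light through the first polarizer → I₁ = ½ I₀, now polarized at 32°.
I₂ = I₁ cos²(50° − 32°) = 0.5 I₀ · cos²(18°) = 0.4523 I₀.
After rotation:
Unpolarized light through the first polarizer → I₁ = ½ I₀, now polarized at 82°.
I₂ = I₁ cos²(50° − 82°) = 0.5 I₀ · cos²(32°) = 0.3596 I₀.
Ratio = 0.3596 / 0.4523 = 0.7951.

I_new/I_old ≈ 0.795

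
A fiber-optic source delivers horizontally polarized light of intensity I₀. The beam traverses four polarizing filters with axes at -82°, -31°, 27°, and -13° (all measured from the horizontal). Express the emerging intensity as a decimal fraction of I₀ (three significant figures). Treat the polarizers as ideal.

I₁ = I₀ cos²(-82° − 0°) = I₀ cos²(82°) = 0.01937 I₀.
I₂ = I₁ cos²(-31° + 82°) = 0.01937 I₀ · cos²(51°) = 0.007671 I₀.
I₃ = I₂ cos²(27° + 31°) = 0.007671 I₀ · cos²(58°) = 0.002154 I₀.
I₄ = I₃ cos²(-13° − 27°) = 0.002154 I₀ · cos²(40°) = 0.001264 I₀.
Transmitted fraction = 0.001264.

≈ 0.00126 I₀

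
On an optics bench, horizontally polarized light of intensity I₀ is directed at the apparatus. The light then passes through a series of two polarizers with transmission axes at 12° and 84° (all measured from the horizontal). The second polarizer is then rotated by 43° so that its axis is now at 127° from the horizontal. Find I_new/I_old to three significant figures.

Before rotation:
I₁ = I₀ cos²(12° − 0°) = I₀ cos²(12°) = 0.9568 I₀.
I₂ = I₁ cos²(84° − 12°) = 0.9568 I₀ · cos²(72°) = 0.09136 I₀.
After rotation:
I₁ = I₀ cos²(12° − 0°) = I₀ cos²(12°) = 0.9568 I₀.
Angle between axes 1 and 2: 65°. I₂ = 0.9568 I₀ · cos²(65°) = 0.1709 I₀.
Ratio = 0.1709 / 0.09136 = 1.87.

I_new/I_old ≈ 1.87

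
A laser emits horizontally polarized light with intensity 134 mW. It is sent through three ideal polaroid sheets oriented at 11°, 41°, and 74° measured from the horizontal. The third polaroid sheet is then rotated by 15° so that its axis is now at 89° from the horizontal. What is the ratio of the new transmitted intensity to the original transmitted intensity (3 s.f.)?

I_new/I_old ≈ 0.637

Before rotation:
I₁ = I₀ cos²(11° − 0°) = I₀ cos²(11°) = 0.9636 I₀.
I₂ = I₁ cos²(41° − 11°) = 0.9636 I₀ · cos²(30°) = 0.7227 I₀.
I₃ = I₂ cos²(74° − 41°) = 0.7227 I₀ · cos²(33°) = 0.5083 I₀.
After rotation:
I₁ = I₀ cos²(11° − 0°) = I₀ cos²(11°) = 0.9636 I₀.
I₂ = I₁ cos²(41° − 11°) = 0.9636 I₀ · cos²(30°) = 0.7227 I₀.
I₃ = I₂ cos²(89° − 41°) = 0.7227 I₀ · cos²(48°) = 0.3236 I₀.
Ratio = 0.3236 / 0.5083 = 0.6366.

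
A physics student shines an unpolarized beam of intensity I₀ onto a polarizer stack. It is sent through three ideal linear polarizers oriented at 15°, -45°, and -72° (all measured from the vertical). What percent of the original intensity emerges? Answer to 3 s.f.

Unpolarized light through the first polarizer → I₁ = ½ I₀, now polarized at 15°.
I₂ = I₁ cos²(-45° − 15°) = 0.5 I₀ · cos²(60°) = 0.125 I₀.
I₃ = I₂ cos²(-72° + 45°) = 0.125 I₀ · cos²(27°) = 0.09924 I₀.
That is 9.924% of the incident intensity.

≈ 9.92%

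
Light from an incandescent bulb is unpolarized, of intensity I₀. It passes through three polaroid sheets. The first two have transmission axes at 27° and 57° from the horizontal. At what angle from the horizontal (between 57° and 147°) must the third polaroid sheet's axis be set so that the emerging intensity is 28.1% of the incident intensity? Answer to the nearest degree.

Unpolarized light through the first polarizer → I₁ = ½ I₀, now polarized at 27°.
I₂ = I₁ cos²(57° − 27°) = 0.5 I₀ · cos²(30°) = 0.375 I₀.
Need I₃/I₀ = 0.281, so cos²(θ − 57°) = 0.281 / 0.375 = 0.7493.
θ − 57° = arccos(√0.7493) = 30.0°, giving θ ≈ 57 + 30.0 = 87.0°.

θ ≈ 87°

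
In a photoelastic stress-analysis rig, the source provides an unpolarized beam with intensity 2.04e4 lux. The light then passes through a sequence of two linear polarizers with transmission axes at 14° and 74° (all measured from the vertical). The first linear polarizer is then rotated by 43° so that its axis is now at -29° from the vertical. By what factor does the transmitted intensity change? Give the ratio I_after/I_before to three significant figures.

I_new/I_old ≈ 0.202

Before rotation:
Unpolarized light through the first polarizer → I₁ = ½ I₀, now polarized at 14°.
I₂ = I₁ cos²(74° − 14°) = 0.5 I₀ · cos²(60°) = 0.125 I₀.
After rotation:
Unpolarized light through the first polarizer → I₁ = ½ I₀, now polarized at -29°.
Angle between axes 1 and 2: 77°. I₂ = 0.5 I₀ · cos²(77°) = 0.0253 I₀.
Ratio = 0.0253 / 0.125 = 0.2024.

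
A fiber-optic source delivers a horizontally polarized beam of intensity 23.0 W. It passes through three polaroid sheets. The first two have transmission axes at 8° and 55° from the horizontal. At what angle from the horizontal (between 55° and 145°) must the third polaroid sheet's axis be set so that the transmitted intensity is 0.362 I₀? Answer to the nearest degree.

θ ≈ 82°

I₁ = I₀ cos²(8° − 0°) = I₀ cos²(8°) = 0.9806 I₀.
I₂ = I₁ cos²(55° − 8°) = 0.9806 I₀ · cos²(47°) = 0.4561 I₀.
Need I₃/I₀ = 0.362, so cos²(θ − 55°) = 0.362 / 0.4561 = 0.7937.
θ − 55° = arccos(√0.7937) = 27.0°, giving θ ≈ 55 + 27.0 = 82.0°.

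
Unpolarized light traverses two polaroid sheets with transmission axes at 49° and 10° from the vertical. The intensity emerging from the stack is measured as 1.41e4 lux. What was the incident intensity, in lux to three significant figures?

Unpolarized light through the first polarizer → I₁ = ½ I₀, now polarized at 49°.
I₂ = I₁ cos²(10° − 49°) = 0.5 I₀ · cos²(39°) = 0.302 I₀.
So 1.41e4 lux = 0.302 I₀, giving I₀ = 1.41e4/0.302 = 4.669e+04 lux.

I₀ ≈ 4.67e4 lux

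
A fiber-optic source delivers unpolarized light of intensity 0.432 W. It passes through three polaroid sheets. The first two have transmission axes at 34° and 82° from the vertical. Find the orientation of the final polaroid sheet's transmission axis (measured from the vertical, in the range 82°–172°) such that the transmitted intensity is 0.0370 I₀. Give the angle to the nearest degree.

θ ≈ 148°

Unpolarized light through the first polarizer → I₁ = ½ I₀, now polarized at 34°.
I₂ = I₁ cos²(82° − 34°) = 0.5 I₀ · cos²(48°) = 0.2239 I₀.
Need I₃/I₀ = 0.037, so cos²(θ − 82°) = 0.037 / 0.2239 = 0.1653.
θ − 82° = arccos(√0.1653) = 66.0°, giving θ ≈ 82 + 66.0 = 148.0°.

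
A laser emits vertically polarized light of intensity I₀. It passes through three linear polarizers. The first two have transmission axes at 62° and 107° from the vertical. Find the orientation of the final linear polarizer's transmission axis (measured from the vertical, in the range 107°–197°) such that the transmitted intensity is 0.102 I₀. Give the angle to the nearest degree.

θ ≈ 123°

I₁ = I₀ cos²(62° − 0°) = I₀ cos²(62°) = 0.2204 I₀.
I₂ = I₁ cos²(107° − 62°) = 0.2204 I₀ · cos²(45°) = 0.1102 I₀.
Need I₃/I₀ = 0.102, so cos²(θ − 107°) = 0.102 / 0.1102 = 0.9256.
θ − 107° = arccos(√0.9256) = 15.8°, giving θ ≈ 107 + 15.8 = 122.8°.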